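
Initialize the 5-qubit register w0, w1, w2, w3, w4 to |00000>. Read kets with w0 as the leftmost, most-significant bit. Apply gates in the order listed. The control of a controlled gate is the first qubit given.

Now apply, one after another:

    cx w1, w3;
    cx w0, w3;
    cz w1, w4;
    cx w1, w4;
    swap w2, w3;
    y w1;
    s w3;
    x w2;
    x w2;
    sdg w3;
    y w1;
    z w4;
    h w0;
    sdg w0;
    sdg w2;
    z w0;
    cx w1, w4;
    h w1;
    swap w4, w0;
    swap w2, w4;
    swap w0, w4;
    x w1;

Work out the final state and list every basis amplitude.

The final amplitudes are 1/2 on |00000>, I/2 on |00100>, 1/2 on |01000>, I/2 on |01100>, and 0 on every other basis state. Key observation: gates 6-11 undo each other exactly, leaving only the rest of the circuit to track.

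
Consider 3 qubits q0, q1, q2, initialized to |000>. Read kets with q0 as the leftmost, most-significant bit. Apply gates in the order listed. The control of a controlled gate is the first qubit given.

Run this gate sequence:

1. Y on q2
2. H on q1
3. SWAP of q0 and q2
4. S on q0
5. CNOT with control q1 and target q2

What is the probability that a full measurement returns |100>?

Outcome |100> occurs with probability 1/2.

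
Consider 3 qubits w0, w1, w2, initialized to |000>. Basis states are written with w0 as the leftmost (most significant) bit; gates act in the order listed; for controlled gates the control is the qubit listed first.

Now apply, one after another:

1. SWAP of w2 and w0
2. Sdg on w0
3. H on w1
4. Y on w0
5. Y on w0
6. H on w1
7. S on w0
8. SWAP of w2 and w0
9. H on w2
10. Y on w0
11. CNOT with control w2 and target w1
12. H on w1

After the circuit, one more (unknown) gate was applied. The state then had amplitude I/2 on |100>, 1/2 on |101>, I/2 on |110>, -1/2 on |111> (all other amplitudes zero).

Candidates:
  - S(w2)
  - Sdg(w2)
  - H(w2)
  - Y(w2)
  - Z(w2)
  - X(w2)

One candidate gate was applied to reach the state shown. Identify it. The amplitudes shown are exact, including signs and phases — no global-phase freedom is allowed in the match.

The unique candidate consistent with the amplitudes is Sdg(w2). Key observation: the block from step 1 through step 8 cancels to the identity and can be dropped.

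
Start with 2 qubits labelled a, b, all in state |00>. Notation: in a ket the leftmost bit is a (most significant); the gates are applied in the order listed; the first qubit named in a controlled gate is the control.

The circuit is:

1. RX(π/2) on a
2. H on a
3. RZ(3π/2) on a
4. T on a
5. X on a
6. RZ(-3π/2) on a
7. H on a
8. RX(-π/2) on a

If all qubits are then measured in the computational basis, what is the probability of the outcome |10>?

The probability of measuring |10> is 1/2 - sqrt(2)/4.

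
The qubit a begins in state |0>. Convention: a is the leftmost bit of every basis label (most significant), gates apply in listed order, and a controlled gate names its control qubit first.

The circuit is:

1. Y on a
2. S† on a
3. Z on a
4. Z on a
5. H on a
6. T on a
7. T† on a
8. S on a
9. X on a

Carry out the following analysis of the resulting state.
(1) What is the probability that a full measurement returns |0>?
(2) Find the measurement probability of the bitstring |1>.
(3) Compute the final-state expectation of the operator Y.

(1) Outcome |0> occurs with probability 1/2.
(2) Outcome |1> occurs with probability 1/2.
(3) In the final state, Y has expectation 1.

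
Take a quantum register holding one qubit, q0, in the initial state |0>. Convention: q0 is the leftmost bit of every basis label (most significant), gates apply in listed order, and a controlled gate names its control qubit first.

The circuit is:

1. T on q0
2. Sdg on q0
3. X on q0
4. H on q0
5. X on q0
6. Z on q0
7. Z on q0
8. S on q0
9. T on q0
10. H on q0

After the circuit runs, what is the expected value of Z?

The observable Z averages to sqrt(2)/2.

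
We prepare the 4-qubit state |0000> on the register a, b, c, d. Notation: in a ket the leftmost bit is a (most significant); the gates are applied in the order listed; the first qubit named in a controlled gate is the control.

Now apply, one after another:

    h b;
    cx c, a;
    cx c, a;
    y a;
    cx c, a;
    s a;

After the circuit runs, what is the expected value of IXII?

The expectation value of IXII is 1. Key observation: the block from step 2 through step 3 cancels to the identity and can be dropped.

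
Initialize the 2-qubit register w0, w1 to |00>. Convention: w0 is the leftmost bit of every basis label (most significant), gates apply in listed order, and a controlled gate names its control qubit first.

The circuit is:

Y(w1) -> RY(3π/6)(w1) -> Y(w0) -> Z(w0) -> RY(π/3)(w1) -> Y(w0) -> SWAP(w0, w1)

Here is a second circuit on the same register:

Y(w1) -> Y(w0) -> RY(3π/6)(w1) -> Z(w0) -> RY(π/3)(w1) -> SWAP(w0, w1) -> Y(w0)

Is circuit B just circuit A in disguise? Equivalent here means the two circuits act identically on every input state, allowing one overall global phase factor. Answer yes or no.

No — the two circuits implement different unitaries, even allowing a global phase.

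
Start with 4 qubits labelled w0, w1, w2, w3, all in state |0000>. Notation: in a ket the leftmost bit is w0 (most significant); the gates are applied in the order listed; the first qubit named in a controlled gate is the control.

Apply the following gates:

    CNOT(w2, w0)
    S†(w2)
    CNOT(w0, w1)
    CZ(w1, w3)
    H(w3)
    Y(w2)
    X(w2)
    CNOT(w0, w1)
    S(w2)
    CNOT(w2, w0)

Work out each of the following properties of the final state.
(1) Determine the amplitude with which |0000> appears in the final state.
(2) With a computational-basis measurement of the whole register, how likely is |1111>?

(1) The final state's coefficient on |0000> equals sqrt(2)*I/2.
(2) Outcome |1111> occurs with probability 0.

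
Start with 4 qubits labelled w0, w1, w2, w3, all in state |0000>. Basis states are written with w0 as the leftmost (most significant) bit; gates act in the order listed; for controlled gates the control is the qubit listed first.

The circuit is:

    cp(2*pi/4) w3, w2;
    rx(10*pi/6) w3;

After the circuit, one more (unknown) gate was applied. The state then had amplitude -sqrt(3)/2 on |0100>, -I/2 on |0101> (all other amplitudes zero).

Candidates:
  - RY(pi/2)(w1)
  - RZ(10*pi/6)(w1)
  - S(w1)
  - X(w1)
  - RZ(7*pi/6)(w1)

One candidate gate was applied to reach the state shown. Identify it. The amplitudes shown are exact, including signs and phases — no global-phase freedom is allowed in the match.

The applied gate was X(w1).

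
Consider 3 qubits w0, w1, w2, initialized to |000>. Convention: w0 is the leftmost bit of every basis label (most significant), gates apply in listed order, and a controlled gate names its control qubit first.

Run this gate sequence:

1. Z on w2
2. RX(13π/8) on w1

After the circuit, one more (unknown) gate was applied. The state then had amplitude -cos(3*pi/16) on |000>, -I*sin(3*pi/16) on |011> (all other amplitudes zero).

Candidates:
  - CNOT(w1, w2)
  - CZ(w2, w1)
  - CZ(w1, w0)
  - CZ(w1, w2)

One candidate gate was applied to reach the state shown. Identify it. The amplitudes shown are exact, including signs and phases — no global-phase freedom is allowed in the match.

It was CNOT(w1, w2) that produced the state shown.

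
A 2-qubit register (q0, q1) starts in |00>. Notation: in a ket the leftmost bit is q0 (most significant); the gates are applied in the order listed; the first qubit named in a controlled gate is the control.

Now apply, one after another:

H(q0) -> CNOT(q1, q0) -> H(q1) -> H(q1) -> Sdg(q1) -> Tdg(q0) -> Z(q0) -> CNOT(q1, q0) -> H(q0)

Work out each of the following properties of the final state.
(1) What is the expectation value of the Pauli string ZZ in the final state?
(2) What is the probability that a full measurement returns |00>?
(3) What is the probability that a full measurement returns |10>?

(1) In the final state, ZZ has expectation -sqrt(2)/2.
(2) Outcome |00> occurs with probability 1/2 - sqrt(2)/4.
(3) Outcome |10> occurs with probability sqrt(2)/4 + 1/2.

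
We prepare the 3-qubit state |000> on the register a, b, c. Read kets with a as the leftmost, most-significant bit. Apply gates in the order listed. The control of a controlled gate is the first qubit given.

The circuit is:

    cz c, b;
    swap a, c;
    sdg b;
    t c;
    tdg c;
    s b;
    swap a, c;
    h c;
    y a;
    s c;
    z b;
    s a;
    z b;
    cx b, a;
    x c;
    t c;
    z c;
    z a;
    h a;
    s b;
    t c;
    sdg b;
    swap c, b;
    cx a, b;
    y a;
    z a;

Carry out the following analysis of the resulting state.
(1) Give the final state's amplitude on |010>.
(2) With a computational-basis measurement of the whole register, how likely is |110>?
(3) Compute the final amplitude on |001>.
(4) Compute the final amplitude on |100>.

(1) |010> carries amplitude -1/2 in the final state. Key observation: the block from step 2 through step 7 cancels to the identity and can be dropped.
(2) The probability of measuring |110> is 1/4.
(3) The amplitude on |001> is 0.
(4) The amplitude on |100> is 1/2.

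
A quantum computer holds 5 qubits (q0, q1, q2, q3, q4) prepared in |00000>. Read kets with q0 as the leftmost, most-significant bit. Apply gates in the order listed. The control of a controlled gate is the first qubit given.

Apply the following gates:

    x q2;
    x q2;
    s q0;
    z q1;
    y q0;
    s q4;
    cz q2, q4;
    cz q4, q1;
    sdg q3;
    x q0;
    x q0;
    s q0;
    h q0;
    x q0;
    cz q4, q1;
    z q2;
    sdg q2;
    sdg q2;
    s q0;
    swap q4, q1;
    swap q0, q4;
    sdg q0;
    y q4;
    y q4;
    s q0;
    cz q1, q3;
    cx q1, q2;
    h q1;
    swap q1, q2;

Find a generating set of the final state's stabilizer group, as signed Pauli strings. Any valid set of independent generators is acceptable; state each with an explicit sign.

One valid set of independent stabilizer generators is +IIXII, -IIIIY, +ZIIII, +IZIII, +IIIZI (any independent generating set of the same group is equally correct). Key observation: gates 22-25 undo each other exactly, leaving only the rest of the circuit to track.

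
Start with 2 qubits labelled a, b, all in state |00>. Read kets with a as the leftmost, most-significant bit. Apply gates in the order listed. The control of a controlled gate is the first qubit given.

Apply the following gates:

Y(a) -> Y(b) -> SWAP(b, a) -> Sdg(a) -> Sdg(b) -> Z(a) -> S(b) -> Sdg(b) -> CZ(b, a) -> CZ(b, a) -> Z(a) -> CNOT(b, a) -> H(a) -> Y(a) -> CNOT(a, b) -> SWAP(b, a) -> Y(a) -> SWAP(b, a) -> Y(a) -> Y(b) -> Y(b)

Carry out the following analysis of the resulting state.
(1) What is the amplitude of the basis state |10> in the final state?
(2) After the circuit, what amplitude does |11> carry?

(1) The final state's coefficient on |10> equals -sqrt(2)*I/2.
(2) The final state's coefficient on |11> equals 0.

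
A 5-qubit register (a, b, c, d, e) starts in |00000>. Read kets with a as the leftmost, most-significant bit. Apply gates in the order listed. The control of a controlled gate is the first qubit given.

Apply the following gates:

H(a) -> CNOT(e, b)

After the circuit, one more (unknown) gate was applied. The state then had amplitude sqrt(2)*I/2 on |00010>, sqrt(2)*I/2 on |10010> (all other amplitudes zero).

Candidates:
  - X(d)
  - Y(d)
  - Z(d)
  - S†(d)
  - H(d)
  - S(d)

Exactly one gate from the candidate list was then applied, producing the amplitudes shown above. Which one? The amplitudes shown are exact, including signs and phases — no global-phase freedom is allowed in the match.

The unique candidate consistent with the amplitudes is Y(d).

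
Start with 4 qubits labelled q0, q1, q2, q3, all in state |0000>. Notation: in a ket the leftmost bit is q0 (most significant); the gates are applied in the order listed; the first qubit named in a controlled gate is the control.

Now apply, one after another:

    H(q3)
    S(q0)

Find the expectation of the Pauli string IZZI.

In the final state, IZZI has expectation 1.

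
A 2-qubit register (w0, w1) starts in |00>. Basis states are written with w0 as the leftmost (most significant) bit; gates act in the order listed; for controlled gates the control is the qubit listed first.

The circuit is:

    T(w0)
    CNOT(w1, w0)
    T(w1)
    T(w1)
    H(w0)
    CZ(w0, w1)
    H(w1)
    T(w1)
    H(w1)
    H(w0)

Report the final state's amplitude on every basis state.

The resulting statevector has amplitude 1/2 + exp(I*pi/4)/2 on |00>, 1/2 - exp(I*pi/4)/2 on |01>, 0 on |10>, 0 on |11>.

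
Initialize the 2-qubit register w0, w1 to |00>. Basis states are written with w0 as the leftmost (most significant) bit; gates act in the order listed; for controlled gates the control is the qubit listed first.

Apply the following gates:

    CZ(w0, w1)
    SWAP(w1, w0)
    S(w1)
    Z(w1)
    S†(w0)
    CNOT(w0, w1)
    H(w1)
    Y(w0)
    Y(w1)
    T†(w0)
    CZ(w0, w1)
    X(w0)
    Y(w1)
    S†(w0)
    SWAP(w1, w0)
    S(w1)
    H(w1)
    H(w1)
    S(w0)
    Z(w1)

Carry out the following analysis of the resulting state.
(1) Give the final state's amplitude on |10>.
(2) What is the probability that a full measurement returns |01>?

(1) The final state's coefficient on |10> equals sqrt(2)*exp(3*I*pi/4)/2.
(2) Outcome |01> occurs with probability 0.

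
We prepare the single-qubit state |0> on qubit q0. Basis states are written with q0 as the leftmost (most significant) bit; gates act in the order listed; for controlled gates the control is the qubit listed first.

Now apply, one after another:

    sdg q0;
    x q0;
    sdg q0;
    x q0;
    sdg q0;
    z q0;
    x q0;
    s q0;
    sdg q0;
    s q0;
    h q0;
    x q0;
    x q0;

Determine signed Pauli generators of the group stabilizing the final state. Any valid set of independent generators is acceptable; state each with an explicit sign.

The stabilizer group can be generated by -X, among other valid generating sets.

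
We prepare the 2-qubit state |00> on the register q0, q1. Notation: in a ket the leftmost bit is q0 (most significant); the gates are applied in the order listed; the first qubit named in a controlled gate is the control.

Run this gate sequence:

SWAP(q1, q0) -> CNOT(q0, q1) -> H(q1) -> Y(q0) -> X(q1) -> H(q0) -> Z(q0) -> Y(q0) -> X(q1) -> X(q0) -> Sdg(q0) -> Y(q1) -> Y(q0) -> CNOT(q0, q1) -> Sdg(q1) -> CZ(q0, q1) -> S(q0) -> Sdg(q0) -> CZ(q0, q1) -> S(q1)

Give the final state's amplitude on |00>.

|00> carries amplitude I/2 in the final state.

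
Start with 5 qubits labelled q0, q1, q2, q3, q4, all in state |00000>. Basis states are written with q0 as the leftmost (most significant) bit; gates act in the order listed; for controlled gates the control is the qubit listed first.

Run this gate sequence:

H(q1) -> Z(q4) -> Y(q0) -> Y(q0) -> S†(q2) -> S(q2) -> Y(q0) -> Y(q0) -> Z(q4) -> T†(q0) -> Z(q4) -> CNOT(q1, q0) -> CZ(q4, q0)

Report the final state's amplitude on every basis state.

The final amplitudes are sqrt(2)/2 on |00000>, sqrt(2)/2 on |11000>, and 0 on every other basis state. Key observation: the block from step 2 through step 9 cancels to the identity and can be dropped.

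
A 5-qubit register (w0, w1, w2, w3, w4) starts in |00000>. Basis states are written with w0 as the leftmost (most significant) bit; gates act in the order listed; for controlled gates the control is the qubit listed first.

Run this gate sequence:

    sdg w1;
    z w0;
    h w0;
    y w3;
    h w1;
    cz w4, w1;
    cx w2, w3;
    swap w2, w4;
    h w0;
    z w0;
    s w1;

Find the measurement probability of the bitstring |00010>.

A full measurement returns |00010> with probability 1/2.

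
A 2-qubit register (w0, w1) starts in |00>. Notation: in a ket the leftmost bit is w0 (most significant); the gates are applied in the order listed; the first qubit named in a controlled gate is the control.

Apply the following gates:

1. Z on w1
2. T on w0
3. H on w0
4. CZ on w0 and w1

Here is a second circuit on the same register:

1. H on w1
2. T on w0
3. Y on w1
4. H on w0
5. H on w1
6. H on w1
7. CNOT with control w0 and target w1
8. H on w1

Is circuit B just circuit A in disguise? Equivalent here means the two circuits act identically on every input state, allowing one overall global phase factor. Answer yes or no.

No, they are not equivalent — no single phase factor reconciles the two unitaries.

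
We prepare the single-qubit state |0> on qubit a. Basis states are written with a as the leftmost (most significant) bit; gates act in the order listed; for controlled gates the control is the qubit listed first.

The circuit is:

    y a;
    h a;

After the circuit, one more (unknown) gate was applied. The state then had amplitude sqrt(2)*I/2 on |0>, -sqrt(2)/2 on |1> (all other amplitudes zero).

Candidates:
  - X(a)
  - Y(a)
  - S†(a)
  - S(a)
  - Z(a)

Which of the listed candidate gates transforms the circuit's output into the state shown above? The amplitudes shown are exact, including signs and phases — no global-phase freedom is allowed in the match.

It was S†(a) that produced the state shown.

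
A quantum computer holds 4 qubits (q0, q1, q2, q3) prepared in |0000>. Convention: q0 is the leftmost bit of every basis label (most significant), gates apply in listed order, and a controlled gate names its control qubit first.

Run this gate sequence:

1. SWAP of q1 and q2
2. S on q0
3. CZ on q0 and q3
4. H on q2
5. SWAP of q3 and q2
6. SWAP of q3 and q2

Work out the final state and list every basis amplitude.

The final amplitudes are sqrt(2)/2 on |0000>, sqrt(2)/2 on |0010>, and 0 on every other basis state. Key observation: gates 5-6 undo each other exactly, leaving only the rest of the circuit to track.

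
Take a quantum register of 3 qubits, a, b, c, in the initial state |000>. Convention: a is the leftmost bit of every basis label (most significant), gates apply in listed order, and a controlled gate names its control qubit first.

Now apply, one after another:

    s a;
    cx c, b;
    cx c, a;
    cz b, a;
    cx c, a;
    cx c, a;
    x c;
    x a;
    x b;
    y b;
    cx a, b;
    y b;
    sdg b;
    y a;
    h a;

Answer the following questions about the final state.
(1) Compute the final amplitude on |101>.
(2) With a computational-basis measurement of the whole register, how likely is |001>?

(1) The amplitude on |101> is sqrt(2)*I/2. Key observation: steps 5-6 multiply out to the identity, so the circuit reduces to the remaining gates.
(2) Outcome |001> occurs with probability 1/2.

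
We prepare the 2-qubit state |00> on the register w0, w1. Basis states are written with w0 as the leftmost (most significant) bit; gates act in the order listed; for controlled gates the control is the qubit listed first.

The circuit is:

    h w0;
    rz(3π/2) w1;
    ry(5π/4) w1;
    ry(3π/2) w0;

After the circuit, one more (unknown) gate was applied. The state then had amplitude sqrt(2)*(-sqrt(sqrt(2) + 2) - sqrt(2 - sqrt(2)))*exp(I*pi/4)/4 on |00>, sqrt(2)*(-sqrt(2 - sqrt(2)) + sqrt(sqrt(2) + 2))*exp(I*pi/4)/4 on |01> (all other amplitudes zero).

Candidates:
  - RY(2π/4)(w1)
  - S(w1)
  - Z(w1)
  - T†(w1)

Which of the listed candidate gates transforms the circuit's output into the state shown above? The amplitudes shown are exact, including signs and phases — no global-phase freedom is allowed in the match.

The applied gate was RY(2π/4)(w1).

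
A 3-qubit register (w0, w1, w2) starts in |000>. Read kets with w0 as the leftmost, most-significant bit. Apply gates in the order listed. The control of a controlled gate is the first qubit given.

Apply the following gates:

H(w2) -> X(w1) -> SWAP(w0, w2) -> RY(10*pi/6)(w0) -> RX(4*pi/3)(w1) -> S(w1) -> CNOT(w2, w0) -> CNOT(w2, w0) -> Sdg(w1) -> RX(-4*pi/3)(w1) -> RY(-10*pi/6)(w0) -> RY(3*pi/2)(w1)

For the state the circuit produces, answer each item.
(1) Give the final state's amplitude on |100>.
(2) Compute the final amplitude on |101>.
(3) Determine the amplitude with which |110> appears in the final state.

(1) The amplitude on |100> is -1/2.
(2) The final state's coefficient on |101> equals 0.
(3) |110> carries amplitude -1/2 in the final state.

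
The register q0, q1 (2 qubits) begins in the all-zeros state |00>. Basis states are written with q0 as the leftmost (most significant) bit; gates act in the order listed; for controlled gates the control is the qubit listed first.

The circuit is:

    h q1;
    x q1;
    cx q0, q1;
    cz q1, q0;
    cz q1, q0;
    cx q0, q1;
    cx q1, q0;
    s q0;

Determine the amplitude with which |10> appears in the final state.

The final state's coefficient on |10> equals 0. Key observation: gates 3-6 undo each other exactly, leaving only the rest of the circuit to track.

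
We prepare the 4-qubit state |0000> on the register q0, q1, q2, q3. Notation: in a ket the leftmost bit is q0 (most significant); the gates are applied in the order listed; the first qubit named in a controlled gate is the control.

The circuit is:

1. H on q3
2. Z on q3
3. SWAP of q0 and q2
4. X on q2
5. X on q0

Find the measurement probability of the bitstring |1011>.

A full measurement returns |1011> with probability 1/2.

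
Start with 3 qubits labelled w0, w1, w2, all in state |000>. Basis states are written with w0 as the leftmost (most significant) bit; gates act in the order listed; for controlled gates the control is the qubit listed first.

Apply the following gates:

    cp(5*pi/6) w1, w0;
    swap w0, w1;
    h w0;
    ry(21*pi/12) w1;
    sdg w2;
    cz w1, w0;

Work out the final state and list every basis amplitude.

The resulting statevector has amplitude -sqrt(2*sqrt(2) + 4)/4 on |000>, 0 on |001>, sqrt(4 - 2*sqrt(2))/4 on |010>, 0 on |011>, -sqrt(2*sqrt(2) + 4)/4 on |100>, 0 on |101>, -sqrt(4 - 2*sqrt(2))/4 on |110>, 0 on |111>.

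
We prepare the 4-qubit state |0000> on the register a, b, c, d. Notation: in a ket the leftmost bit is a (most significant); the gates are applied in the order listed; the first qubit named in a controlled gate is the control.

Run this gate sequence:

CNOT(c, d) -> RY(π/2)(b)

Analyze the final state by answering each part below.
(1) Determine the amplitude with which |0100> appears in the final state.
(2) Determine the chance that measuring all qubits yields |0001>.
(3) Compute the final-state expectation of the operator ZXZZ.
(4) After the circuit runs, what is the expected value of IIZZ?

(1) The amplitude on |0100> is sqrt(2)/2.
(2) A full measurement returns |0001> with probability 0.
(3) The expectation value of ZXZZ is 1.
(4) In the final state, IIZZ has expectation 1.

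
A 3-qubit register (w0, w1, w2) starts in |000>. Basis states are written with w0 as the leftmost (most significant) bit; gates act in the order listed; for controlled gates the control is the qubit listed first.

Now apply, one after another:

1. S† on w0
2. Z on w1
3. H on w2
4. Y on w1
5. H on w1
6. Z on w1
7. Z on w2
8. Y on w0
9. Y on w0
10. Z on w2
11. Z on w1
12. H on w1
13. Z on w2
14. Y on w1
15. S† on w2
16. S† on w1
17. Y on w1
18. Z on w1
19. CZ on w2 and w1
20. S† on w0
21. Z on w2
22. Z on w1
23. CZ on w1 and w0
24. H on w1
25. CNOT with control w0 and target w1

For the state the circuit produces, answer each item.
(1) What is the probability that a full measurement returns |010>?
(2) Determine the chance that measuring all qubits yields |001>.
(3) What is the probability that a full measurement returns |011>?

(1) Outcome |010> occurs with probability 1/4. Key observation: steps 5-12 multiply out to the identity, so the circuit reduces to the remaining gates.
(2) Outcome |001> occurs with probability 1/4.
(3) The probability of measuring |011> is 1/4.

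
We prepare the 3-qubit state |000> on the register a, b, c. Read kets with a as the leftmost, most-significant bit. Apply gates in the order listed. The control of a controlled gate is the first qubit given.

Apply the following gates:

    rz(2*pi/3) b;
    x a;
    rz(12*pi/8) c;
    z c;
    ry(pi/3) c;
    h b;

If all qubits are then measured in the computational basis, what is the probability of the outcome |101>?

The probability of measuring |101> is 1/8.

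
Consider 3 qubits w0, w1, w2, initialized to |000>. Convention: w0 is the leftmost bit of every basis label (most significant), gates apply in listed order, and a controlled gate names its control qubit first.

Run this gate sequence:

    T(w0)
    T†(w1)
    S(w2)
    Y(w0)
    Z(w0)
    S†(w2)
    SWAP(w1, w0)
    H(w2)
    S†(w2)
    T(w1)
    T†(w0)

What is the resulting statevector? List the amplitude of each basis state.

The resulting statevector has amplitude -sqrt(2)*exp(3*I*pi/4)/2 on |010>, -sqrt(2)*exp(I*pi/4)/2 on |011>, and 0 on every other basis state.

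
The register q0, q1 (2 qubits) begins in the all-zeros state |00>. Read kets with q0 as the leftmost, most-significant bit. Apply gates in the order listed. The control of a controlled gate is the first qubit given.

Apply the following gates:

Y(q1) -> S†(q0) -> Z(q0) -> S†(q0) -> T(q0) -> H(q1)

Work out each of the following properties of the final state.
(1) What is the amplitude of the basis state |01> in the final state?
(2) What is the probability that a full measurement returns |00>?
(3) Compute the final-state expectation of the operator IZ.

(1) The amplitude on |01> is -sqrt(2)*I/2.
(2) The probability of measuring |00> is 1/2.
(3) In the final state, IZ has expectation 0.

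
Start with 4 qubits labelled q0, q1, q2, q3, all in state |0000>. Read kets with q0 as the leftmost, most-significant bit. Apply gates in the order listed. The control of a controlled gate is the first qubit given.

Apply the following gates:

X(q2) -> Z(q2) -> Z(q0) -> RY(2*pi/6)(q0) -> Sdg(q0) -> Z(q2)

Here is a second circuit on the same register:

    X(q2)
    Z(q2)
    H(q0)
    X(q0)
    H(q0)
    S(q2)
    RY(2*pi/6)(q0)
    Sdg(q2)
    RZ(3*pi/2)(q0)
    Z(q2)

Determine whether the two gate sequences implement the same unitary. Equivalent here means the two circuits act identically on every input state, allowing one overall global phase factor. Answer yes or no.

Yes: on every input state the two circuits agree up to one overall phase factor.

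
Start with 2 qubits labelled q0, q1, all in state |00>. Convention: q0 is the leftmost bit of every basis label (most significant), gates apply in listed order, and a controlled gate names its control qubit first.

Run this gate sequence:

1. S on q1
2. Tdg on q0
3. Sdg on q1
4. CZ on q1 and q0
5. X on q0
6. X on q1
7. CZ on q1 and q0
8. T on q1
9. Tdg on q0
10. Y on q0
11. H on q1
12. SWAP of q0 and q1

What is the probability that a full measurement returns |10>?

A full measurement returns |10> with probability 1/2.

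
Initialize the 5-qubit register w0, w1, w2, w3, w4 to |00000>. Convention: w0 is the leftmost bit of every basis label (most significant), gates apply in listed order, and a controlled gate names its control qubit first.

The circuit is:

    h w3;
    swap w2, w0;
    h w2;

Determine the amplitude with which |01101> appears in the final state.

The final state's coefficient on |01101> equals 0.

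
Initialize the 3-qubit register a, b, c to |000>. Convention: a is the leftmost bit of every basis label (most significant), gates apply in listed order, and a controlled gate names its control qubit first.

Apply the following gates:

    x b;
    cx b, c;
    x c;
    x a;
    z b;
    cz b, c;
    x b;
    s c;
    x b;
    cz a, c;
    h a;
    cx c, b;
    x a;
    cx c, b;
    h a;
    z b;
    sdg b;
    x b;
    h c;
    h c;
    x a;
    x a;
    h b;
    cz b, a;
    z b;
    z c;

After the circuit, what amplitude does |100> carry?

The amplitude on |100> is sqrt(2)*I/2.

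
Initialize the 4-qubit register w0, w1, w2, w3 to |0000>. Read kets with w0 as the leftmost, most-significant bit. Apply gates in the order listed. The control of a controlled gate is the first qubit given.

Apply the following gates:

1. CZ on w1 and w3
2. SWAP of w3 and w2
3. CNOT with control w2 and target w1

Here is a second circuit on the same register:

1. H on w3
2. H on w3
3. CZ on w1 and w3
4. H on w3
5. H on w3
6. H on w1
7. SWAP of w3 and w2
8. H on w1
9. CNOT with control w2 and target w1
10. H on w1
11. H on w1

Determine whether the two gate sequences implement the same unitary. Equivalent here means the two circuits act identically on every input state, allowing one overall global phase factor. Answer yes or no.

Yes — the two circuits implement the same unitary up to a global phase.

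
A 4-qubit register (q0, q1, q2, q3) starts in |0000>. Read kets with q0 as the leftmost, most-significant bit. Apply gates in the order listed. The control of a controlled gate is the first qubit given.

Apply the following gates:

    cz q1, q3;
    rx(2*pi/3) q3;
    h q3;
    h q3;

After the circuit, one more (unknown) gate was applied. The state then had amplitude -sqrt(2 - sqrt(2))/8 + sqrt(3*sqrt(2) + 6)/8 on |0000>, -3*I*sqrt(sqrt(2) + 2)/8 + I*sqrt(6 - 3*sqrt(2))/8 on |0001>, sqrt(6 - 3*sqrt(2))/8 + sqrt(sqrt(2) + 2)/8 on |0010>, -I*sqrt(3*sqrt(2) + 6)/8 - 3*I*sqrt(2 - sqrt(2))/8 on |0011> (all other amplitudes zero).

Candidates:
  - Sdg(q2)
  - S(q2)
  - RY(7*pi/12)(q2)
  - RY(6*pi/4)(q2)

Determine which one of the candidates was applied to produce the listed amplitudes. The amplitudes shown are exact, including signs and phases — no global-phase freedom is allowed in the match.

It was RY(7*pi/12)(q2) that produced the state shown.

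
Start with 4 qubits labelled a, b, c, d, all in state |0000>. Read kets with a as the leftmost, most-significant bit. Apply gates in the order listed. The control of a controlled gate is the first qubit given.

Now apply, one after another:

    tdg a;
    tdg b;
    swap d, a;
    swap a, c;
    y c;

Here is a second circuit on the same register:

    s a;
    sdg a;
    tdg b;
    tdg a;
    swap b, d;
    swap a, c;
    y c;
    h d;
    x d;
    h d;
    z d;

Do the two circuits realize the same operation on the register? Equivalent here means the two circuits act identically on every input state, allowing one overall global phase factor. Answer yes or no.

No, they are not equivalent — no single phase factor reconciles the two unitaries.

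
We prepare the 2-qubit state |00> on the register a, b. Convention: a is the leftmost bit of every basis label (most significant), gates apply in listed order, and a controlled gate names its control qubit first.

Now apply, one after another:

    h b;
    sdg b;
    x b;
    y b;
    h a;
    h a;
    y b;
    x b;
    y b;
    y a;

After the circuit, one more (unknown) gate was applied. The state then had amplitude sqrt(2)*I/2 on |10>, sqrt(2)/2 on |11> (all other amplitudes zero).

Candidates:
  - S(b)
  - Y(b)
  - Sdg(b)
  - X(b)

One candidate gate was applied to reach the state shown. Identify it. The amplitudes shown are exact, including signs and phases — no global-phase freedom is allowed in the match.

The unique candidate consistent with the amplitudes is Y(b).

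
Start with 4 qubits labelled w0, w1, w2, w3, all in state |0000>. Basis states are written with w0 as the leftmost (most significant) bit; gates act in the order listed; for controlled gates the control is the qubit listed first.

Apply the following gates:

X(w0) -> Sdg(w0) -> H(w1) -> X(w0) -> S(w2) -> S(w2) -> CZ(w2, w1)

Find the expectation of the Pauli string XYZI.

The observable XYZI averages to 0.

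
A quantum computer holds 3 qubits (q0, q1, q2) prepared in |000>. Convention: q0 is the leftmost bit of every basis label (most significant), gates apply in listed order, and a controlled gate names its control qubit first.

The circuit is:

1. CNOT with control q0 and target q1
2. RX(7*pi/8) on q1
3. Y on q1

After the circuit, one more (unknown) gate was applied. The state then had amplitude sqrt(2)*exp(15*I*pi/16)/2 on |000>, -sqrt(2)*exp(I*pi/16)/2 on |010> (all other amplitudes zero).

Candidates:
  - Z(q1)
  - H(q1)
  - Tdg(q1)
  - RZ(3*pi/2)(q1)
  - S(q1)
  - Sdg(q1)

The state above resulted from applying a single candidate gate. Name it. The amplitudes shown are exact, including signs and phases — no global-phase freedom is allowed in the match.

The applied gate was H(q1).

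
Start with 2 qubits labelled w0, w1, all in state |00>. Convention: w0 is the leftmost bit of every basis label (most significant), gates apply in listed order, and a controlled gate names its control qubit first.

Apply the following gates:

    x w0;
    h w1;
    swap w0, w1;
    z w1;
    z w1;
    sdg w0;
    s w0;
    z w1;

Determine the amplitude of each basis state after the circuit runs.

The final amplitudes are 0 on |00>, -sqrt(2)/2 on |01>, 0 on |10>, -sqrt(2)/2 on |11>. Key observation: gates 5-8 undo each other exactly, leaving only the rest of the circuit to track.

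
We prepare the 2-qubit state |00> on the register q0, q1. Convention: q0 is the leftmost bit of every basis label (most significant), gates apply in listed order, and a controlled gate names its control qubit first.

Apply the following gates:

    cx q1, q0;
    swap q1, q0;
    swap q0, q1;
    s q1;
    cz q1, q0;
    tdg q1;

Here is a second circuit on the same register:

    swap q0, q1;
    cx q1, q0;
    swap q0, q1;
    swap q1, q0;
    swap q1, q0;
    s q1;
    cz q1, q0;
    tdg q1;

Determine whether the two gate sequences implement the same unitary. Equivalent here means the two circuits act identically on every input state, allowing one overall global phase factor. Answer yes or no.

No, they are not equivalent — no single phase factor reconciles the two unitaries.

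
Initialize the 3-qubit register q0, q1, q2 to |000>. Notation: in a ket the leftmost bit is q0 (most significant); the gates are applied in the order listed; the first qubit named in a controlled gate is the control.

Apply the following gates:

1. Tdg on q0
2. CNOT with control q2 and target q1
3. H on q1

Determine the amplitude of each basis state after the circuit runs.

The resulting statevector has amplitude sqrt(2)/2 on |000>, sqrt(2)/2 on |010>, and 0 on every other basis state.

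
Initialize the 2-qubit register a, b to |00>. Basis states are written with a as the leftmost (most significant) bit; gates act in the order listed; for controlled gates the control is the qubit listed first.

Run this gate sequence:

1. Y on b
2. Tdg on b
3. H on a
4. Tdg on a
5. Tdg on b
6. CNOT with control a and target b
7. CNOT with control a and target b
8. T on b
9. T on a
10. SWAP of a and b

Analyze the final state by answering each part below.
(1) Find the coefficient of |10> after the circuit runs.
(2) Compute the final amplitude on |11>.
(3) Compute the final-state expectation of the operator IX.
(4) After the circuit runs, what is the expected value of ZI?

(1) The final state's coefficient on |10> equals sqrt(2)*exp(I*pi/4)/2.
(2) |11> carries amplitude sqrt(2)*exp(I*pi/4)/2 in the final state.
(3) In the final state, IX has expectation 1.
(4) The expectation value of ZI is -1.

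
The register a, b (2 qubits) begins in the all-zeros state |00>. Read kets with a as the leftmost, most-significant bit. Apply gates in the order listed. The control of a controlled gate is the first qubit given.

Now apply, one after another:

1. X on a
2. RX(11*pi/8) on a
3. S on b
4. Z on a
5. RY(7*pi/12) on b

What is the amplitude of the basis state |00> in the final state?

|00> carries amplitude -sqrt(3)*I*sqrt(sqrt(2)/4 + 1/2)*sin(5*pi/16)/2 + I*sqrt(1/2 - sqrt(2)/4)*sin(5*pi/16)/2 in the final state.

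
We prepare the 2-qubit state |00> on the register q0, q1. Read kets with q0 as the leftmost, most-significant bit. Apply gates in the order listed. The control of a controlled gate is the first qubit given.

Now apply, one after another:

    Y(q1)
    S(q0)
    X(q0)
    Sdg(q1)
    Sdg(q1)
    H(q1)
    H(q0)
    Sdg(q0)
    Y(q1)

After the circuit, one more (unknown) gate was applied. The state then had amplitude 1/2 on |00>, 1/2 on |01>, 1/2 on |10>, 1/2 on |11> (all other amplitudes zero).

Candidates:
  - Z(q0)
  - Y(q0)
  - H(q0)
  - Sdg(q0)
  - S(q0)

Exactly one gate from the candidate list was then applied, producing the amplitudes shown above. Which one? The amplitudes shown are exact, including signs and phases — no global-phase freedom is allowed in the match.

The applied gate was Sdg(q0).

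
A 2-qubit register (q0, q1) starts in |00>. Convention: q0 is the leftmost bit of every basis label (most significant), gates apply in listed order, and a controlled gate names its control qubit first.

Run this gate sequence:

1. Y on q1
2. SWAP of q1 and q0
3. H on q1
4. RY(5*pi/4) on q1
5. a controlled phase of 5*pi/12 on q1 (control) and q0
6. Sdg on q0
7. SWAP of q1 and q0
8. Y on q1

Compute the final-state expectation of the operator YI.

In the final state, YI has expectation -sqrt(3)/4 - 1/4.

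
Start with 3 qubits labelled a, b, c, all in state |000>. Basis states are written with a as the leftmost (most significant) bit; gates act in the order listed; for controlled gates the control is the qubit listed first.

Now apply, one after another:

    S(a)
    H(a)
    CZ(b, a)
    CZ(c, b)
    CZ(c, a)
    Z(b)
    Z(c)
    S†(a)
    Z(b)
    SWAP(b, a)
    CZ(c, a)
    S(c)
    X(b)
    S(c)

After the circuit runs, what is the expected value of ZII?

The expectation value of ZII is 1.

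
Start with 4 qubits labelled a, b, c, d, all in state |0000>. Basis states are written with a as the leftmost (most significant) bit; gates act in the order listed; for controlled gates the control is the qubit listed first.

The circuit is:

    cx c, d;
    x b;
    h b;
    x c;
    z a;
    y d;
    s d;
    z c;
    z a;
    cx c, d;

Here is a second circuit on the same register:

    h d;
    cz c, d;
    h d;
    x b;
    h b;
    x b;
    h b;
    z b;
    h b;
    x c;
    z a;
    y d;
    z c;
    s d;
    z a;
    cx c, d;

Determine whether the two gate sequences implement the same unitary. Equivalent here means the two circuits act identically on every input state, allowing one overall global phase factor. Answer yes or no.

Yes — the two circuits implement the same unitary up to a global phase.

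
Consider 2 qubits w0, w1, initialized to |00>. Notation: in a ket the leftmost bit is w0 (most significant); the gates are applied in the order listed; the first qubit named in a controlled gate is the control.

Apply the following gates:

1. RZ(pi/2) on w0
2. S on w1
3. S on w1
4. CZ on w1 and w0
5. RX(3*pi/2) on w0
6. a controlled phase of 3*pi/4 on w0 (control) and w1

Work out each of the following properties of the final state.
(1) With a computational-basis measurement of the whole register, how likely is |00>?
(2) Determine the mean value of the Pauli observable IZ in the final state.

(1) Outcome |00> occurs with probability 1/2.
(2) The observable IZ averages to 1.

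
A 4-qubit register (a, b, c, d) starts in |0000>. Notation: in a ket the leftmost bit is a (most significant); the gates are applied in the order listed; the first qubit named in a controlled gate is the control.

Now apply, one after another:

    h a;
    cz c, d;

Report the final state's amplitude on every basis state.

The final amplitudes are sqrt(2)/2 on |0000>, sqrt(2)/2 on |1000>, and 0 on every other basis state.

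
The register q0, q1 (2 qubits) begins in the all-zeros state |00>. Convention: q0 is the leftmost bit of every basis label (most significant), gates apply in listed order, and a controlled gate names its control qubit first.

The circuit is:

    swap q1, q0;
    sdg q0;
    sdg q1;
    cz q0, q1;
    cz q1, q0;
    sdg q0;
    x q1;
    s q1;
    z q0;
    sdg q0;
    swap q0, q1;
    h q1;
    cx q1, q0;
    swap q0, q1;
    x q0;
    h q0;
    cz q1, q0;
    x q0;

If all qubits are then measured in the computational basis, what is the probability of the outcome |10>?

Outcome |10> occurs with probability 1/4.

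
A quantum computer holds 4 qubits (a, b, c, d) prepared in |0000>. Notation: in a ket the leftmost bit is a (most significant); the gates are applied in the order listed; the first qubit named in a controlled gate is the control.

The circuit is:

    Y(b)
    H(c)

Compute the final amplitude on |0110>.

|0110> carries amplitude sqrt(2)*I/2 in the final state.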